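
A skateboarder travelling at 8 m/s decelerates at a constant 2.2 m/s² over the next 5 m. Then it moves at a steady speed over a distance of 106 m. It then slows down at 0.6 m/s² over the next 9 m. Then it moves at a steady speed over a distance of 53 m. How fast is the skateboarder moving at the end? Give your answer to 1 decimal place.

Phase 1 (decelerating): v₀ = 8.00 m/s, a = -2.2 m/s².
v² = v₀² + 2aΔx = 8.00² + 2·-2.2·5 = 42.0 → v = 6.48 m/s
t = (v − v₀)/a = (6.48 − 8.00)/-2.2 = 0.691 s

Phase 2 (constant speed): v₀ = 6.48 m/s, a = 0 m/s².
Constant speed: t = d/v = 106/6.48 = 16.4 s

Phase 3 (decelerating): v₀ = 6.48 m/s, a = -0.6 m/s².
v² = v₀² + 2aΔx = 6.48² + 2·-0.6·9 = 31.2 → v = 5.59 m/s
t = (v − v₀)/a = (5.59 − 6.48)/-0.6 = 1.49 s

Phase 4 (constant speed): v₀ = 5.59 m/s, a = 0 m/s².
Constant speed: t = d/v = 53/5.59 = 9.49 s
Final speed = 5.59 m/s

5.6 m/s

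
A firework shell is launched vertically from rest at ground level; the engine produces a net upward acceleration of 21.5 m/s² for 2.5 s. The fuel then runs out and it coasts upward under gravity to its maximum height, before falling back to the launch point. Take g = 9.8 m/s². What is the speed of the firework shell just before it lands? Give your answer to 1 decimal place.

Phase 1 (powered ascent): v₀ = 0 m/s, a = 21.5 m/s².
v = v₀ + at = 0 + (21.5)(2.5) = 53.8 m/s
Δx = v₀t + ½at² = 0·2.5 + 0.5·21.5·2.5² = 67.2 m

Phase 2 (coasting upward): v₀ = 53.8 m/s, a = -9.8 m/s².
v = v₀ + at → t = (0 − 53.8) / -9.8 = 5.48 s
v² = v₀² + 2aΔx → Δx = (0² − 53.8²)/(2·-9.8) = 147 m

Phase 3 (free fall): v₀ = 0 m/s, a = -9.8 m/s².
Falls 215 m from rest: t = √(2·215/9.8) = 6.62 s; v = g·t = 64.9 m/s.
Impact speed = 64.9 m/s

64.9 m/s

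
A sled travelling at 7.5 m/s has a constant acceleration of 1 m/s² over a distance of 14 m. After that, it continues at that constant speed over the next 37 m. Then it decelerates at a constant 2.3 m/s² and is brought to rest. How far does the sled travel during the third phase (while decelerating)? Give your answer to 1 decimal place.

Phase 1 (accelerating): v₀ = 7.50 m/s, a = 1 m/s².
v² = v₀² + 2aΔx = 7.50² + 2·1·14 = 84.2 → v = 9.18 m/s
t = (v − v₀)/a = (9.18 − 7.50)/1 = 1.68 s

Phase 2 (constant speed): v₀ = 9.18 m/s, a = 0 m/s².
Constant speed: t = d/v = 37/9.18 = 4.03 s

Phase 3 (decelerating): v₀ = 9.18 m/s, a = -2.3 m/s².
v = v₀ + at → t = (0 − 9.18) / -2.3 = 3.99 s
v² = v₀² + 2aΔx → Δx = (0² − 9.18²)/(2·-2.3) = 18.3 m
Distance in phase 3 = 18.3 m

18.3 m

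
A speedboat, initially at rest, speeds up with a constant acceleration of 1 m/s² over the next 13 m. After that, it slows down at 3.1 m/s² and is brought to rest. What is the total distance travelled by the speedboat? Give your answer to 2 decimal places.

Phase 1 (accelerating): v₀ = 0 m/s, a = 1 m/s².
v² = v₀² + 2aΔx = 0² + 2·1·13 = 26.0 → v = 5.10 m/s
t = (v − v₀)/a = (5.10 − 0)/1 = 5.10 s

Phase 2 (decelerating): v₀ = 5.10 m/s, a = -3.1 m/s².
v = v₀ + at → t = (0 − 5.10) / -3.1 = 1.64 s
v² = v₀² + 2aΔx → Δx = (0² − 5.10²)/(2·-3.1) = 4.19 m
Total distance = 13.0 + 4.19 = 17.2 m

17.19 m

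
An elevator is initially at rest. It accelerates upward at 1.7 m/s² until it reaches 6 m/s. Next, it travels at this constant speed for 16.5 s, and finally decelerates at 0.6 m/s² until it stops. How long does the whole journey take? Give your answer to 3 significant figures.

30.0 s

Phase 1 (accelerating): v₀ = 0 m/s, a = 1.7 m/s².
v = v₀ + at → t = (6 − 0) / 1.7 = 3.53 s
v² = v₀² + 2aΔx → Δx = (6² − 0²)/(2·1.7) = 10.6 m

Phase 2 (constant speed): v₀ = 6.00 m/s, a = 0 m/s².
v = v₀ + at = 6.00 + (0)(16.5) = 6.00 m/s
Δx = v₀t + ½at² = 6.00·16.5 + 0.5·0·16.5² = 99.0 m

Phase 3 (decelerating): v₀ = 6.00 m/s, a = -0.6 m/s².
v = v₀ + at → t = (0 − 6.00) / -0.6 = 10.0 s
v² = v₀² + 2aΔx → Δx = (0² − 6.00²)/(2·-0.6) = 30.0 m
Total time = 3.53 + 16.5 + 10.0 = 30.0 s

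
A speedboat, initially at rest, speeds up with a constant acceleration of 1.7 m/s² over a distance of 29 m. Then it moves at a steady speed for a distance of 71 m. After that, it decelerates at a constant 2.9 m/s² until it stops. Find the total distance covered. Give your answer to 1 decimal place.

117.0 m

Phase 1 (accelerating): v₀ = 0 m/s, a = 1.7 m/s².
v² = v₀² + 2aΔx = 0² + 2·1.7·29 = 98.6 → v = 9.93 m/s
t = (v − v₀)/a = (9.93 − 0)/1.7 = 5.84 s

Phase 2 (constant speed): v₀ = 9.93 m/s, a = 0 m/s².
Constant speed: t = d/v = 71/9.93 = 7.15 s

Phase 3 (decelerating): v₀ = 9.93 m/s, a = -2.9 m/s².
v = v₀ + at → t = (0 − 9.93) / -2.9 = 3.42 s
v² = v₀² + 2aΔx → Δx = (0² − 9.93²)/(2·-2.9) = 17.0 m
Total distance = 29.0 + 71.0 + 17.0 = 117 m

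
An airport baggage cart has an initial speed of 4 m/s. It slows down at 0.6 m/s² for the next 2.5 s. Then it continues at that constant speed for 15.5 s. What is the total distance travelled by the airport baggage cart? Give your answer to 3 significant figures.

Phase 1 (decelerating): v₀ = 4.00 m/s, a = -0.6 m/s².
v = v₀ + at = 4.00 + (-0.6)(2.5) = 2.50 m/s
Δx = v₀t + ½at² = 4.00·2.5 + 0.5·-0.6·2.5² = 8.12 m

Phase 2 (constant speed): v₀ = 2.50 m/s, a = 0 m/s².
v = v₀ + at = 2.50 + (0)(15.5) = 2.50 m/s
Δx = v₀t + ½at² = 2.50·15.5 + 0.5·0·15.5² = 38.8 m
Total distance = 8.12 + 38.8 = 46.9 m

46.9 m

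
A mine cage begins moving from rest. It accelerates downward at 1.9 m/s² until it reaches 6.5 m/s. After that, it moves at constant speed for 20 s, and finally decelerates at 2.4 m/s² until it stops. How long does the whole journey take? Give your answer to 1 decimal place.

Phase 1 (accelerating): v₀ = 0 m/s, a = 1.9 m/s².
v = v₀ + at → t = (6.5 − 0) / 1.9 = 3.42 s
v² = v₀² + 2aΔx → Δx = (6.5² − 0²)/(2·1.9) = 11.1 m

Phase 2 (constant speed): v₀ = 6.50 m/s, a = 0 m/s².
v = v₀ + at = 6.50 + (0)(20) = 6.50 m/s
Δx = v₀t + ½at² = 6.50·20 + 0.5·0·20² = 130 m

Phase 3 (decelerating): v₀ = 6.50 m/s, a = -2.4 m/s².
v = v₀ + at → t = (0 − 6.50) / -2.4 = 2.71 s
v² = v₀² + 2aΔx → Δx = (0² − 6.50²)/(2·-2.4) = 8.80 m
Total time = 3.42 + 20.0 + 2.71 = 26.1 s

26.1 s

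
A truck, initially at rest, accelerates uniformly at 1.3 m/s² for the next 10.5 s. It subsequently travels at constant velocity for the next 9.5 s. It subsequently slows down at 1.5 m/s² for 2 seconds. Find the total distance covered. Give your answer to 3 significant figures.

226 m

Phase 1 (accelerating): v₀ = 0 m/s, a = 1.3 m/s².
v = v₀ + at = 0 + (1.3)(10.5) = 13.7 m/s
Δx = v₀t + ½at² = 0·10.5 + 0.5·1.3·10.5² = 71.7 m

Phase 2 (constant speed): v₀ = 13.7 m/s, a = 0 m/s².
v = v₀ + at = 13.7 + (0)(9.5) = 13.7 m/s
Δx = v₀t + ½at² = 13.7·9.5 + 0.5·0·9.5² = 130 m

Phase 3 (decelerating): v₀ = 13.7 m/s, a = -1.5 m/s².
v = v₀ + at = 13.7 + (-1.5)(2) = 10.7 m/s
Δx = v₀t + ½at² = 13.7·2 + 0.5·-1.5·2² = 24.3 m
Total distance = 71.7 + 130 + 24.3 = 226 m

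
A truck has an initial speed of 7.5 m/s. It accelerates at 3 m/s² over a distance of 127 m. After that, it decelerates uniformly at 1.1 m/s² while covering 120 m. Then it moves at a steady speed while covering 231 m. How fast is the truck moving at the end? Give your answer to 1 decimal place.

23.5 m/s

Phase 1 (accelerating): v₀ = 7.50 m/s, a = 3 m/s².
v² = v₀² + 2aΔx = 7.50² + 2·3·127 = 818 → v = 28.6 m/s
t = (v − v₀)/a = (28.6 − 7.50)/3 = 7.04 s

Phase 2 (decelerating): v₀ = 28.6 m/s, a = -1.1 m/s².
v² = v₀² + 2aΔx = 28.6² + 2·-1.1·120 = 554 → v = 23.5 m/s
t = (v − v₀)/a = (23.5 − 28.6)/-1.1 = 4.60 s

Phase 3 (constant speed): v₀ = 23.5 m/s, a = 0 m/s².
Constant speed: t = d/v = 231/23.5 = 9.81 s
Final speed = 23.5 m/s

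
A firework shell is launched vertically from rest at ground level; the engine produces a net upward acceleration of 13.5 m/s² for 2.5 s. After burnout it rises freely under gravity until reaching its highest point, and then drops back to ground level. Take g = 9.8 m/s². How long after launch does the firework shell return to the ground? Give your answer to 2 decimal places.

Phase 1 (powered ascent): v₀ = 0 m/s, a = 13.5 m/s².
v = v₀ + at = 0 + (13.5)(2.5) = 33.8 m/s
Δx = v₀t + ½at² = 0·2.5 + 0.5·13.5·2.5² = 42.2 m

Phase 2 (coasting upward): v₀ = 33.8 m/s, a = -9.8 m/s².
v = v₀ + at → t = (0 − 33.8) / -9.8 = 3.44 s
v² = v₀² + 2aΔx → Δx = (0² − 33.8²)/(2·-9.8) = 58.1 m

Phase 3 (free fall): v₀ = 0 m/s, a = -9.8 m/s².
Falls 100 m from rest: t = √(2·100/9.8) = 4.52 s; v = g·t = 44.3 m/s.
Total time = 2.50 + 3.44 + 4.52 = 10.5 s

10.47 s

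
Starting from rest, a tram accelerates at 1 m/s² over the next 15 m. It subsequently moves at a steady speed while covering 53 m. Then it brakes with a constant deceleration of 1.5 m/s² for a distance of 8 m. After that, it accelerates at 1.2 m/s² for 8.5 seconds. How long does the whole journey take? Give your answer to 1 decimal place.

25.7 s

Phase 1 (accelerating): v₀ = 0 m/s, a = 1 m/s².
v² = v₀² + 2aΔx = 0² + 2·1·15 = 30.0 → v = 5.48 m/s
t = (v − v₀)/a = (5.48 − 0)/1 = 5.48 s

Phase 2 (constant speed): v₀ = 5.48 m/s, a = 0 m/s².
Constant speed: t = d/v = 53/5.48 = 9.68 s

Phase 3 (decelerating): v₀ = 5.48 m/s, a = -1.5 m/s².
v² = v₀² + 2aΔx = 5.48² + 2·-1.5·8 = 6.00 → v = 2.45 m/s
t = (v − v₀)/a = (2.45 − 5.48)/-1.5 = 2.02 s

Phase 4 (accelerating): v₀ = 2.45 m/s, a = 1.2 m/s².
v = v₀ + at = 2.45 + (1.2)(8.5) = 12.6 m/s
Δx = v₀t + ½at² = 2.45·8.5 + 0.5·1.2·8.5² = 64.2 m
Total time = 5.48 + 9.68 + 2.02 + 8.50 = 25.7 s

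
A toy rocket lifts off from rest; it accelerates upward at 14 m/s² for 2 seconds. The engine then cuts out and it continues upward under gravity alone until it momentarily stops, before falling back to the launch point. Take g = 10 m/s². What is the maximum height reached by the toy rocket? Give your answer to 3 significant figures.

67.2 m

Phase 1 (powered ascent): v₀ = 0 m/s, a = 14 m/s².
v = v₀ + at = 0 + (14)(2) = 28.0 m/s
Δx = v₀t + ½at² = 0·2 + 0.5·14·2² = 28.0 m

Phase 2 (coasting upward): v₀ = 28.0 m/s, a = -10 m/s².
v = v₀ + at → t = (0 − 28.0) / -10 = 2.80 s
v² = v₀² + 2aΔx → Δx = (0² − 28.0²)/(2·-10) = 39.2 m
Maximum height = 28.0 + 39.2 = 67.2 m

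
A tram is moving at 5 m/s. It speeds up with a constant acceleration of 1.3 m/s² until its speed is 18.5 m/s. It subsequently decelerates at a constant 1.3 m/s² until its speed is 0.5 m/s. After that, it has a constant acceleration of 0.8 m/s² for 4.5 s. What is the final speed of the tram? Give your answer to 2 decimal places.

Phase 1 (accelerating): v₀ = 5.00 m/s, a = 1.3 m/s².
v = v₀ + at → t = (18.5 − 5.00) / 1.3 = 10.4 s
v² = v₀² + 2aΔx → Δx = (18.5² − 5.00²)/(2·1.3) = 122 m

Phase 2 (decelerating): v₀ = 18.5 m/s, a = -1.3 m/s².
v = v₀ + at → t = (0.5 − 18.5) / -1.3 = 13.8 s
v² = v₀² + 2aΔx → Δx = (0.5² − 18.5²)/(2·-1.3) = 132 m

Phase 3 (accelerating): v₀ = 0.500 m/s, a = 0.8 m/s².
v = v₀ + at = 0.500 + (0.8)(4.5) = 4.10 m/s
Δx = v₀t + ½at² = 0.500·4.5 + 0.5·0.8·4.5² = 10.3 m
Final speed = 4.10 m/s

4.10 m/s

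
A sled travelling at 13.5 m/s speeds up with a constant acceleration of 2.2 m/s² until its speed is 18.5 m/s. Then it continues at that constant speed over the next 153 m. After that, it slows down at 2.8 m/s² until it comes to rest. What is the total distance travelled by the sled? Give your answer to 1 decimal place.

Phase 1 (accelerating): v₀ = 13.5 m/s, a = 2.2 m/s².
v = v₀ + at → t = (18.5 − 13.5) / 2.2 = 2.27 s
v² = v₀² + 2aΔx → Δx = (18.5² − 13.5²)/(2·2.2) = 36.4 m

Phase 2 (constant speed): v₀ = 18.5 m/s, a = 0 m/s².
Constant speed: t = d/v = 153/18.5 = 8.27 s

Phase 3 (decelerating): v₀ = 18.5 m/s, a = -2.8 m/s².
v = v₀ + at → t = (0 − 18.5) / -2.8 = 6.61 s
v² = v₀² + 2aΔx → Δx = (0² − 18.5²)/(2·-2.8) = 61.1 m
Total distance = 36.4 + 153 + 61.1 = 250 m

250.5 m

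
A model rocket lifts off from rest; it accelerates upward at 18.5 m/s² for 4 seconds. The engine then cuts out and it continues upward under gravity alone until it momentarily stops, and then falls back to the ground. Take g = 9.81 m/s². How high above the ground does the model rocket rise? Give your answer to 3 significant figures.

427 m

Phase 1 (powered ascent): v₀ = 0 m/s, a = 18.5 m/s².
v = v₀ + at = 0 + (18.5)(4) = 74.0 m/s
Δx = v₀t + ½at² = 0·4 + 0.5·18.5·4² = 148 m

Phase 2 (coasting upward): v₀ = 74.0 m/s, a = -9.81 m/s².
v = v₀ + at → t = (0 − 74.0) / -9.81 = 7.54 s
v² = v₀² + 2aΔx → Δx = (0² − 74.0²)/(2·-9.81) = 279 m
Maximum height = 148 + 279 = 427 m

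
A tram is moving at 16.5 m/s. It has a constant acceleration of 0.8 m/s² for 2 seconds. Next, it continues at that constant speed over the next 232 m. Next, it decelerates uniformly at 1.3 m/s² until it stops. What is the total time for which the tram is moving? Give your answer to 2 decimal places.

Phase 1 (accelerating): v₀ = 16.5 m/s, a = 0.8 m/s².
v = v₀ + at = 16.5 + (0.8)(2) = 18.1 m/s
Δx = v₀t + ½at² = 16.5·2 + 0.5·0.8·2² = 34.6 m

Phase 2 (constant speed): v₀ = 18.1 m/s, a = 0 m/s².
Constant speed: t = d/v = 232/18.1 = 12.8 s

Phase 3 (decelerating): v₀ = 18.1 m/s, a = -1.3 m/s².
v = v₀ + at → t = (0 − 18.1) / -1.3 = 13.9 s
v² = v₀² + 2aΔx → Δx = (0² − 18.1²)/(2·-1.3) = 126 m
Total time = 2.00 + 12.8 + 13.9 = 28.7 s

28.74 s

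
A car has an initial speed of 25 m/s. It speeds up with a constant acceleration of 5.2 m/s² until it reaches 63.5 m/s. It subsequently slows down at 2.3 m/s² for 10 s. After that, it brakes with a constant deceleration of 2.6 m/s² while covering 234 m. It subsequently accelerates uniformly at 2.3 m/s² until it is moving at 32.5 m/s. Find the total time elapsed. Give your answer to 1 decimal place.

Phase 1 (accelerating): v₀ = 25.0 m/s, a = 5.2 m/s².
v = v₀ + at → t = (63.5 − 25.0) / 5.2 = 7.40 s
v² = v₀² + 2aΔx → Δx = (63.5² − 25.0²)/(2·5.2) = 328 m

Phase 2 (decelerating): v₀ = 63.5 m/s, a = -2.3 m/s².
v = v₀ + at = 63.5 + (-2.3)(10) = 40.5 m/s
Δx = v₀t + ½at² = 63.5·10 + 0.5·-2.3·10² = 520 m

Phase 3 (decelerating): v₀ = 40.5 m/s, a = -2.6 m/s².
v² = v₀² + 2aΔx = 40.5² + 2·-2.6·234 = 423 → v = 20.6 m/s
t = (v − v₀)/a = (20.6 − 40.5)/-2.6 = 7.66 s

Phase 4 (accelerating): v₀ = 20.6 m/s, a = 2.3 m/s².
v = v₀ + at → t = (32.5 − 20.6) / 2.3 = 5.18 s
v² = v₀² + 2aΔx → Δx = (32.5² − 20.6²)/(2·2.3) = 138 m
Total time = 7.40 + 10.0 + 7.66 + 5.18 = 30.2 s

30.2 s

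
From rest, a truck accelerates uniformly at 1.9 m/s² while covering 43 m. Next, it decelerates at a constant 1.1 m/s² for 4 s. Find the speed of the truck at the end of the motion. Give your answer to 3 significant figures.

Phase 1 (accelerating): v₀ = 0 m/s, a = 1.9 m/s².
v² = v₀² + 2aΔx = 0² + 2·1.9·43 = 163 → v = 12.8 m/s
t = (v − v₀)/a = (12.8 − 0)/1.9 = 6.73 s

Phase 2 (decelerating): v₀ = 12.8 m/s, a = -1.1 m/s².
v = v₀ + at = 12.8 + (-1.1)(4) = 8.38 m/s
Δx = v₀t + ½at² = 12.8·4 + 0.5·-1.1·4² = 42.3 m
Final speed = 8.38 m/s

8.38 m/s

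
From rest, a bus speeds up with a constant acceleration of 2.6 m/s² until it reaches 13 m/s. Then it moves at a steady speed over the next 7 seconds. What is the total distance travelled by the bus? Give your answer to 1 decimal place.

123.5 m

Phase 1 (accelerating): v₀ = 0 m/s, a = 2.6 m/s².
v = v₀ + at → t = (13 − 0) / 2.6 = 5.00 s
v² = v₀² + 2aΔx → Δx = (13² − 0²)/(2·2.6) = 32.5 m

Phase 2 (constant speed): v₀ = 13.0 m/s, a = 0 m/s².
v = v₀ + at = 13.0 + (0)(7) = 13.0 m/s
Δx = v₀t + ½at² = 13.0·7 + 0.5·0·7² = 91.0 m
Total distance = 32.5 + 91.0 = 124 m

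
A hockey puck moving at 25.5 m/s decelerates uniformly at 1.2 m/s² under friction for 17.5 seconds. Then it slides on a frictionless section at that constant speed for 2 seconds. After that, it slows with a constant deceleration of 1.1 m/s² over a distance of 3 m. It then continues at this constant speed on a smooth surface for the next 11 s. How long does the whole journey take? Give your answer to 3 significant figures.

Phase 1 (decelerating): v₀ = 25.5 m/s, a = -1.2 m/s².
v = v₀ + at = 25.5 + (-1.2)(17.5) = 4.50 m/s
Δx = v₀t + ½at² = 25.5·17.5 + 0.5·-1.2·17.5² = 262 m

Phase 2 (constant speed): v₀ = 4.50 m/s, a = 0 m/s².
v = v₀ + at = 4.50 + (0)(2) = 4.50 m/s
Δx = v₀t + ½at² = 4.50·2 + 0.5·0·2² = 9.00 m

Phase 3 (decelerating): v₀ = 4.50 m/s, a = -1.1 m/s².
v² = v₀² + 2aΔx = 4.50² + 2·-1.1·3 = 13.6 → v = 3.69 m/s
t = (v − v₀)/a = (3.69 − 4.50)/-1.1 = 0.732 s

Phase 4 (constant speed): v₀ = 3.69 m/s, a = 0 m/s².
v = v₀ + at = 3.69 + (0)(11) = 3.69 m/s
Δx = v₀t + ½at² = 3.69·11 + 0.5·0·11² = 40.6 m
Total time = 17.5 + 2.00 + 0.732 + 11.0 = 31.2 s

31.2 s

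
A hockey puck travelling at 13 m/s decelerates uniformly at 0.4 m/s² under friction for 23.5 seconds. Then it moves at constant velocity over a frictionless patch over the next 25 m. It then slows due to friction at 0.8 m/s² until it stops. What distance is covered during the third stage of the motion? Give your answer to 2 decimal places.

Phase 1 (decelerating): v₀ = 13.0 m/s, a = -0.4 m/s².
v = v₀ + at = 13.0 + (-0.4)(23.5) = 3.60 m/s
Δx = v₀t + ½at² = 13.0·23.5 + 0.5·-0.4·23.5² = 195 m

Phase 2 (constant speed): v₀ = 3.60 m/s, a = 0 m/s².
Constant speed: t = d/v = 25/3.60 = 6.94 s

Phase 3 (decelerating): v₀ = 3.60 m/s, a = -0.8 m/s².
v = v₀ + at → t = (0 − 3.60) / -0.8 = 4.50 s
v² = v₀² + 2aΔx → Δx = (0² − 3.60²)/(2·-0.8) = 8.10 m
Distance in phase 3 = 8.10 m

8.10 m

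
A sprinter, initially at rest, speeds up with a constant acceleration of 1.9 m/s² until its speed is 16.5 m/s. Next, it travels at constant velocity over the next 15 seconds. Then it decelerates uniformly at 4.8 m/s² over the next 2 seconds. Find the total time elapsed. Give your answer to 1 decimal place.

Phase 1 (accelerating): v₀ = 0 m/s, a = 1.9 m/s².
v = v₀ + at → t = (16.5 − 0) / 1.9 = 8.68 s
v² = v₀² + 2aΔx → Δx = (16.5² − 0²)/(2·1.9) = 71.6 m

Phase 2 (constant speed): v₀ = 16.5 m/s, a = 0 m/s².
v = v₀ + at = 16.5 + (0)(15) = 16.5 m/s
Δx = v₀t + ½at² = 16.5·15 + 0.5·0·15² = 248 m

Phase 3 (decelerating): v₀ = 16.5 m/s, a = -4.8 m/s².
v = v₀ + at = 16.5 + (-4.8)(2) = 6.90 m/s
Δx = v₀t + ½at² = 16.5·2 + 0.5·-4.8·2² = 23.4 m
Total time = 8.68 + 15.0 + 2.00 = 25.7 s

25.7 s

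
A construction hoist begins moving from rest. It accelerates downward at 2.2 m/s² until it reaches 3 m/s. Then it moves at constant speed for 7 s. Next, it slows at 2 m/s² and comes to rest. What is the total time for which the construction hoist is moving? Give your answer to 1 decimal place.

Phase 1 (accelerating): v₀ = 0 m/s, a = 2.2 m/s².
v = v₀ + at → t = (3 − 0) / 2.2 = 1.36 s
v² = v₀² + 2aΔx → Δx = (3² − 0²)/(2·2.2) = 2.05 m

Phase 2 (constant speed): v₀ = 3.00 m/s, a = 0 m/s².
v = v₀ + at = 3.00 + (0)(7) = 3.00 m/s
Δx = v₀t + ½at² = 3.00·7 + 0.5·0·7² = 21.0 m

Phase 3 (decelerating): v₀ = 3.00 m/s, a = -2 m/s².
v = v₀ + at → t = (0 − 3.00) / -2 = 1.50 s
v² = v₀² + 2aΔx → Δx = (0² − 3.00²)/(2·-2) = 2.25 m
Total time = 1.36 + 7.00 + 1.50 = 9.86 s

9.9 s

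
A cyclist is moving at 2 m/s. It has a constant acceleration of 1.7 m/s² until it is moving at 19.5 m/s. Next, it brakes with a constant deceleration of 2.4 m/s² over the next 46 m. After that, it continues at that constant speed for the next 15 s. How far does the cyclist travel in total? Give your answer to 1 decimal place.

Phase 1 (accelerating): v₀ = 2.00 m/s, a = 1.7 m/s².
v = v₀ + at → t = (19.5 − 2.00) / 1.7 = 10.3 s
v² = v₀² + 2aΔx → Δx = (19.5² − 2.00²)/(2·1.7) = 111 m

Phase 2 (decelerating): v₀ = 19.5 m/s, a = -2.4 m/s².
v² = v₀² + 2aΔx = 19.5² + 2·-2.4·46 = 159 → v = 12.6 m/s
t = (v − v₀)/a = (12.6 − 19.5)/-2.4 = 2.86 s

Phase 3 (constant speed): v₀ = 12.6 m/s, a = 0 m/s².
v = v₀ + at = 12.6 + (0)(15) = 12.6 m/s
Δx = v₀t + ½at² = 12.6·15 + 0.5·0·15² = 189 m
Total distance = 111 + 46.0 + 189 = 346 m

346.1 m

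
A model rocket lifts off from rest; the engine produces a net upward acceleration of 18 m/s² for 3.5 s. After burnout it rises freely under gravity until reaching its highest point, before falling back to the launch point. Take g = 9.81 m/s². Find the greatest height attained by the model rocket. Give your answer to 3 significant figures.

313 m

Phase 1 (powered ascent): v₀ = 0 m/s, a = 18 m/s².
v = v₀ + at = 0 + (18)(3.5) = 63.0 m/s
Δx = v₀t + ½at² = 0·3.5 + 0.5·18·3.5² = 110 m

Phase 2 (coasting upward): v₀ = 63.0 m/s, a = -9.81 m/s².
v = v₀ + at → t = (0 − 63.0) / -9.81 = 6.42 s
v² = v₀² + 2aΔx → Δx = (0² − 63.0²)/(2·-9.81) = 202 m
Maximum height = 110 + 202 = 313 m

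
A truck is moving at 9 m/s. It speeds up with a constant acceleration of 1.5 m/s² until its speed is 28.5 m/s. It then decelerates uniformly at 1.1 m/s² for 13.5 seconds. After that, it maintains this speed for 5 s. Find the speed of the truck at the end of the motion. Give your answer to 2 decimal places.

Phase 1 (accelerating): v₀ = 9.00 m/s, a = 1.5 m/s².
v = v₀ + at → t = (28.5 − 9.00) / 1.5 = 13.0 s
v² = v₀² + 2aΔx → Δx = (28.5² − 9.00²)/(2·1.5) = 244 m

Phase 2 (decelerating): v₀ = 28.5 m/s, a = -1.1 m/s².
v = v₀ + at = 28.5 + (-1.1)(13.5) = 13.6 m/s
Δx = v₀t + ½at² = 28.5·13.5 + 0.5·-1.1·13.5² = 285 m

Phase 3 (constant speed): v₀ = 13.6 m/s, a = 0 m/s².
v = v₀ + at = 13.6 + (0)(5) = 13.6 m/s
Δx = v₀t + ½at² = 13.6·5 + 0.5·0·5² = 68.2 m
Final speed = 13.6 m/s

13.65 m/s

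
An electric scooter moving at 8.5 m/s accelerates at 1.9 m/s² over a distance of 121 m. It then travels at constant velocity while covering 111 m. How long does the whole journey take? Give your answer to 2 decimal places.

12.48 s

Phase 1 (accelerating): v₀ = 8.50 m/s, a = 1.9 m/s².
v² = v₀² + 2aΔx = 8.50² + 2·1.9·121 = 532 → v = 23.1 m/s
t = (v − v₀)/a = (23.1 − 8.50)/1.9 = 7.67 s

Phase 2 (constant speed): v₀ = 23.1 m/s, a = 0 m/s².
Constant speed: t = d/v = 111/23.1 = 4.81 s
Total time = 7.67 + 4.81 = 12.5 s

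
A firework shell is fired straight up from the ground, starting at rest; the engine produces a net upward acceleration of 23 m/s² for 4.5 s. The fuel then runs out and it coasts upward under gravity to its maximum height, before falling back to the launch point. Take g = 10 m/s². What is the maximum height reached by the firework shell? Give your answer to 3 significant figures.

Phase 1 (powered ascent): v₀ = 0 m/s, a = 23 m/s².
v = v₀ + at = 0 + (23)(4.5) = 104 m/s
Δx = v₀t + ½at² = 0·4.5 + 0.5·23·4.5² = 233 m

Phase 2 (coasting upward): v₀ = 104 m/s, a = -10 m/s².
v = v₀ + at → t = (0 − 104) / -10 = 10.3 s
v² = v₀² + 2aΔx → Δx = (0² − 104²)/(2·-10) = 536 m
Maximum height = 233 + 536 = 768 m

768 m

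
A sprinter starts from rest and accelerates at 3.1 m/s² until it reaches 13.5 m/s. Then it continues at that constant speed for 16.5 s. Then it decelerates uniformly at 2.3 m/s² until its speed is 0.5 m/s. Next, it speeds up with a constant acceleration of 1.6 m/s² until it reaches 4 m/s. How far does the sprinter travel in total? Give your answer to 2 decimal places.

Phase 1 (accelerating): v₀ = 0 m/s, a = 3.1 m/s².
v = v₀ + at → t = (13.5 − 0) / 3.1 = 4.35 s
v² = v₀² + 2aΔx → Δx = (13.5² − 0²)/(2·3.1) = 29.4 m

Phase 2 (constant speed): v₀ = 13.5 m/s, a = 0 m/s².
v = v₀ + at = 13.5 + (0)(16.5) = 13.5 m/s
Δx = v₀t + ½at² = 13.5·16.5 + 0.5·0·16.5² = 223 m

Phase 3 (decelerating): v₀ = 13.5 m/s, a = -2.3 m/s².
v = v₀ + at → t = (0.5 − 13.5) / -2.3 = 5.65 s
v² = v₀² + 2aΔx → Δx = (0.5² − 13.5²)/(2·-2.3) = 39.6 m

Phase 4 (accelerating): v₀ = 0.500 m/s, a = 1.6 m/s².
v = v₀ + at → t = (4 − 0.500) / 1.6 = 2.19 s
v² = v₀² + 2aΔx → Δx = (4² − 0.500²)/(2·1.6) = 4.92 m
Total distance = 29.4 + 223 + 39.6 + 4.92 = 297 m

296.63 m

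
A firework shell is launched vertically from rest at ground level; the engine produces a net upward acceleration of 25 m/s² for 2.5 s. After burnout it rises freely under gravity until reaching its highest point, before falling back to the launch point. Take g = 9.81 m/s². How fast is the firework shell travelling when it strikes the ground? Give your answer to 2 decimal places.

Phase 1 (powered ascent): v₀ = 0 m/s, a = 25 m/s².
v = v₀ + at = 0 + (25)(2.5) = 62.5 m/s
Δx = v₀t + ½at² = 0·2.5 + 0.5·25·2.5² = 78.1 m

Phase 2 (coasting upward): v₀ = 62.5 m/s, a = -9.81 m/s².
v = v₀ + at → t = (0 − 62.5) / -9.81 = 6.37 s
v² = v₀² + 2aΔx → Δx = (0² − 62.5²)/(2·-9.81) = 199 m

Phase 3 (free fall): v₀ = 0 m/s, a = -9.81 m/s².
Falls 277 m from rest: t = √(2·277/9.81) = 7.52 s; v = g·t = 73.8 m/s.
Impact speed = 73.8 m/s

73.75 m/s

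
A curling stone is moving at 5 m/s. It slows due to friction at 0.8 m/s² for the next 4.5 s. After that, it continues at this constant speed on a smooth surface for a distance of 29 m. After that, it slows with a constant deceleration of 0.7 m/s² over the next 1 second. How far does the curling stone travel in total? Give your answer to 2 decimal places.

44.45 m

Phase 1 (decelerating): v₀ = 5.00 m/s, a = -0.8 m/s².
v = v₀ + at = 5.00 + (-0.8)(4.5) = 1.40 m/s
Δx = v₀t + ½at² = 5.00·4.5 + 0.5·-0.8·4.5² = 14.4 m

Phase 2 (constant speed): v₀ = 1.40 m/s, a = 0 m/s².
Constant speed: t = d/v = 29/1.40 = 20.7 s

Phase 3 (decelerating): v₀ = 1.40 m/s, a = -0.7 m/s².
v = v₀ + at = 1.40 + (-0.7)(1) = 0.700 m/s
Δx = v₀t + ½at² = 1.40·1 + 0.5·-0.7·1² = 1.05 m
Total distance = 14.4 + 29.0 + 1.05 = 44.5 m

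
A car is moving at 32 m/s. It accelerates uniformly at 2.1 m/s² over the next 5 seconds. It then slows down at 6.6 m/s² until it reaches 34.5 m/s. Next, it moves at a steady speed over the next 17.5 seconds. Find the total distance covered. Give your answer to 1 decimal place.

836.7 m

Phase 1 (accelerating): v₀ = 32.0 m/s, a = 2.1 m/s².
v = v₀ + at = 32.0 + (2.1)(5) = 42.5 m/s
Δx = v₀t + ½at² = 32.0·5 + 0.5·2.1·5² = 186 m

Phase 2 (decelerating): v₀ = 42.5 m/s, a = -6.6 m/s².
v = v₀ + at → t = (34.5 − 42.5) / -6.6 = 1.21 s
v² = v₀² + 2aΔx → Δx = (34.5² − 42.5²)/(2·-6.6) = 46.7 m

Phase 3 (constant speed): v₀ = 34.5 m/s, a = 0 m/s².
v = v₀ + at = 34.5 + (0)(17.5) = 34.5 m/s
Δx = v₀t + ½at² = 34.5·17.5 + 0.5·0·17.5² = 604 m
Total distance = 186 + 46.7 + 604 = 837 m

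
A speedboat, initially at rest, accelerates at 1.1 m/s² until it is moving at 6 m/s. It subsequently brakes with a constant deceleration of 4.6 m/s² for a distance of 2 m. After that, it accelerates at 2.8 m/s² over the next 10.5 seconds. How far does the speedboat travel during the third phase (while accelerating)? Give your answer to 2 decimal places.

Phase 1 (accelerating): v₀ = 0 m/s, a = 1.1 m/s².
v = v₀ + at → t = (6 − 0) / 1.1 = 5.45 s
v² = v₀² + 2aΔx → Δx = (6² − 0²)/(2·1.1) = 16.4 m

Phase 2 (decelerating): v₀ = 6.00 m/s, a = -4.6 m/s².
v² = v₀² + 2aΔx = 6.00² + 2·-4.6·2 = 17.6 → v = 4.20 m/s
t = (v − v₀)/a = (4.20 − 6.00)/-4.6 = 0.392 s

Phase 3 (accelerating): v₀ = 4.20 m/s, a = 2.8 m/s².
v = v₀ + at = 4.20 + (2.8)(10.5) = 33.6 m/s
Δx = v₀t + ½at² = 4.20·10.5 + 0.5·2.8·10.5² = 198 m
Distance in phase 3 = 198 m

198.40 m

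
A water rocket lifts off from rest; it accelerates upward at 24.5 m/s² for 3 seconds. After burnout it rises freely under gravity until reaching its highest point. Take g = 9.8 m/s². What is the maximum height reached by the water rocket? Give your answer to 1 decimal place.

Phase 1 (powered ascent): v₀ = 0 m/s, a = 24.5 m/s².
v = v₀ + at = 0 + (24.5)(3) = 73.5 m/s
Δx = v₀t + ½at² = 0·3 + 0.5·24.5·3² = 110 m

Phase 2 (coasting upward): v₀ = 73.5 m/s, a = -9.8 m/s².
v = v₀ + at → t = (0 − 73.5) / -9.8 = 7.50 s
v² = v₀² + 2aΔx → Δx = (0² − 73.5²)/(2·-9.8) = 276 m
Maximum height = 110 + 276 = 386 m

385.9 m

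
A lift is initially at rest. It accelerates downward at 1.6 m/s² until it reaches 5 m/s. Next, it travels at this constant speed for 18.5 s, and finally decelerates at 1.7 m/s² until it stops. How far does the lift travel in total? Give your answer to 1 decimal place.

Phase 1 (accelerating): v₀ = 0 m/s, a = 1.6 m/s².
v = v₀ + at → t = (5 − 0) / 1.6 = 3.12 s
v² = v₀² + 2aΔx → Δx = (5² − 0²)/(2·1.6) = 7.81 m

Phase 2 (constant speed): v₀ = 5.00 m/s, a = 0 m/s².
v = v₀ + at = 5.00 + (0)(18.5) = 5.00 m/s
Δx = v₀t + ½at² = 5.00·18.5 + 0.5·0·18.5² = 92.5 m

Phase 3 (decelerating): v₀ = 5.00 m/s, a = -1.7 m/s².
v = v₀ + at → t = (0 − 5.00) / -1.7 = 2.94 s
v² = v₀² + 2aΔx → Δx = (0² − 5.00²)/(2·-1.7) = 7.35 m
Total distance = 7.81 + 92.5 + 7.35 = 108 m

107.7 m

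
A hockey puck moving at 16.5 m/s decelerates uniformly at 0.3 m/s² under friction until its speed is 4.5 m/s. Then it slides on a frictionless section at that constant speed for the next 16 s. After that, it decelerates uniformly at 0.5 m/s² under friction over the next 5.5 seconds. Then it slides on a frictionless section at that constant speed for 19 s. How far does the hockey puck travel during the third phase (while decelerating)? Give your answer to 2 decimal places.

17.19 m

Phase 1 (decelerating): v₀ = 16.5 m/s, a = -0.3 m/s².
v = v₀ + at → t = (4.5 − 16.5) / -0.3 = 40.0 s
v² = v₀² + 2aΔx → Δx = (4.5² − 16.5²)/(2·-0.3) = 420 m

Phase 2 (constant speed): v₀ = 4.50 m/s, a = 0 m/s².
v = v₀ + at = 4.50 + (0)(16) = 4.50 m/s
Δx = v₀t + ½at² = 4.50·16 + 0.5·0·16² = 72.0 m

Phase 3 (decelerating): v₀ = 4.50 m/s, a = -0.5 m/s².
v = v₀ + at = 4.50 + (-0.5)(5.5) = 1.75 m/s
Δx = v₀t + ½at² = 4.50·5.5 + 0.5·-0.5·5.5² = 17.2 m
Distance in phase 3 = 17.2 m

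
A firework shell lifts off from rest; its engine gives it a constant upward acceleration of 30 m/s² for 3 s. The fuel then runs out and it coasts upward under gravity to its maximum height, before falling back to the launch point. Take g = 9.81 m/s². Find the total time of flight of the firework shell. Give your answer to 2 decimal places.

22.74 s

Phase 1 (powered ascent): v₀ = 0 m/s, a = 30 m/s².
v = v₀ + at = 0 + (30)(3) = 90.0 m/s
Δx = v₀t + ½at² = 0·3 + 0.5·30·3² = 135 m

Phase 2 (coasting upward): v₀ = 90.0 m/s, a = -9.81 m/s².
v = v₀ + at → t = (0 − 90.0) / -9.81 = 9.17 s
v² = v₀² + 2aΔx → Δx = (0² − 90.0²)/(2·-9.81) = 413 m

Phase 3 (free fall): v₀ = 0 m/s, a = -9.81 m/s².
Falls 548 m from rest: t = √(2·548/9.81) = 10.6 s; v = g·t = 104 m/s.
Total time = 3.00 + 9.17 + 10.6 = 22.7 s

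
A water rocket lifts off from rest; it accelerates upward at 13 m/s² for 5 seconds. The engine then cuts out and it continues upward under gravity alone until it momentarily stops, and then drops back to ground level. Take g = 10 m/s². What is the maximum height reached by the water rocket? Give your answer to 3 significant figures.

374 m

Phase 1 (powered ascent): v₀ = 0 m/s, a = 13 m/s².
v = v₀ + at = 0 + (13)(5) = 65.0 m/s
Δx = v₀t + ½at² = 0·5 + 0.5·13·5² = 162 m

Phase 2 (coasting upward): v₀ = 65.0 m/s, a = -10 m/s².
v = v₀ + at → t = (0 − 65.0) / -10 = 6.50 s
v² = v₀² + 2aΔx → Δx = (0² − 65.0²)/(2·-10) = 211 m
Maximum height = 162 + 211 = 374 m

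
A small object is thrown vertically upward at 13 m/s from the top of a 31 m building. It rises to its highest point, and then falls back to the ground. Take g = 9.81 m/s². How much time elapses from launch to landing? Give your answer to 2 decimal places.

Phase 1 (rising): v₀ = 13.0 m/s, a = -9.81 m/s².
v = v₀ + at → t = (0 − 13.0) / -9.81 = 1.33 s
v² = v₀² + 2aΔx → Δx = (0² − 13.0²)/(2·-9.81) = 8.61 m

Phase 2 (falling): v₀ = 0 m/s, a = -9.81 m/s².
Falls 39.6 m from rest: t = √(2·39.6/9.81) = 2.84 s; v = g·t = 27.9 m/s.
Total time = 1.33 + 2.84 = 4.17 s

4.17 s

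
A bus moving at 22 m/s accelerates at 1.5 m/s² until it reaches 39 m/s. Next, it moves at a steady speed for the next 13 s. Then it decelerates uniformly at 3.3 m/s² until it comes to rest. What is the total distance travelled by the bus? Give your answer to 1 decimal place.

Phase 1 (accelerating): v₀ = 22.0 m/s, a = 1.5 m/s².
v = v₀ + at → t = (39 − 22.0) / 1.5 = 11.3 s
v² = v₀² + 2aΔx → Δx = (39² − 22.0²)/(2·1.5) = 346 m

Phase 2 (constant speed): v₀ = 39.0 m/s, a = 0 m/s².
v = v₀ + at = 39.0 + (0)(13) = 39.0 m/s
Δx = v₀t + ½at² = 39.0·13 + 0.5·0·13² = 507 m

Phase 3 (decelerating): v₀ = 39.0 m/s, a = -3.3 m/s².
v = v₀ + at → t = (0 − 39.0) / -3.3 = 11.8 s
v² = v₀² + 2aΔx → Δx = (0² − 39.0²)/(2·-3.3) = 230 m
Total distance = 346 + 507 + 230 = 1080 m

1083.1 m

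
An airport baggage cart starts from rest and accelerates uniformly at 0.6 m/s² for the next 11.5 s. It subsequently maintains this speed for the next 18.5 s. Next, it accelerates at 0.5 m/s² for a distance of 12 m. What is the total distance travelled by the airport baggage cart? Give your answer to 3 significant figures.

179 m

Phase 1 (accelerating): v₀ = 0 m/s, a = 0.6 m/s².
v = v₀ + at = 0 + (0.6)(11.5) = 6.90 m/s
Δx = v₀t + ½at² = 0·11.5 + 0.5·0.6·11.5² = 39.7 m

Phase 2 (constant speed): v₀ = 6.90 m/s, a = 0 m/s².
v = v₀ + at = 6.90 + (0)(18.5) = 6.90 m/s
Δx = v₀t + ½at² = 6.90·18.5 + 0.5·0·18.5² = 128 m

Phase 3 (accelerating): v₀ = 6.90 m/s, a = 0.5 m/s².
v² = v₀² + 2aΔx = 6.90² + 2·0.5·12 = 59.6 → v = 7.72 m/s
t = (v − v₀)/a = (7.72 − 6.90)/0.5 = 1.64 s
Total distance = 39.7 + 128 + 12.0 = 179 m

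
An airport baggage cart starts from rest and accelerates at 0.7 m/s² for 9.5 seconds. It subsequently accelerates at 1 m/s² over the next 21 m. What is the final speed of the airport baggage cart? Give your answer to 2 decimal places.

Phase 1 (accelerating): v₀ = 0 m/s, a = 0.7 m/s².
v = v₀ + at = 0 + (0.7)(9.5) = 6.65 m/s
Δx = v₀t + ½at² = 0·9.5 + 0.5·0.7·9.5² = 31.6 m

Phase 2 (accelerating): v₀ = 6.65 m/s, a = 1 m/s².
v² = v₀² + 2aΔx = 6.65² + 2·1·21 = 86.2 → v = 9.29 m/s
t = (v − v₀)/a = (9.29 − 6.65)/1 = 2.64 s
Final speed = 9.29 m/s

9.29 m/s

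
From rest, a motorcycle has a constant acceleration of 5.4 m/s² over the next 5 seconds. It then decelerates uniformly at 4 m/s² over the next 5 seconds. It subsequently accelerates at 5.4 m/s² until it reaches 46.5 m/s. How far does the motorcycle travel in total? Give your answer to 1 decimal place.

Phase 1 (accelerating): v₀ = 0 m/s, a = 5.4 m/s².
v = v₀ + at = 0 + (5.4)(5) = 27.0 m/s
Δx = v₀t + ½at² = 0·5 + 0.5·5.4·5² = 67.5 m

Phase 2 (decelerating): v₀ = 27.0 m/s, a = -4 m/s².
v = v₀ + at = 27.0 + (-4)(5) = 7.00 m/s
Δx = v₀t + ½at² = 27.0·5 + 0.5·-4·5² = 85.0 m

Phase 3 (accelerating): v₀ = 7.00 m/s, a = 5.4 m/s².
v = v₀ + at → t = (46.5 − 7.00) / 5.4 = 7.31 s
v² = v₀² + 2aΔx → Δx = (46.5² − 7.00²)/(2·5.4) = 196 m
Total distance = 67.5 + 85.0 + 196 = 348 m

348.2 m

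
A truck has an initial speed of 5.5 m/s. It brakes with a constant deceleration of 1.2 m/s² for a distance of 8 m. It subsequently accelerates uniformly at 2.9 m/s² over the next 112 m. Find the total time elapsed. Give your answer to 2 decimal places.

Phase 1 (decelerating): v₀ = 5.50 m/s, a = -1.2 m/s².
v² = v₀² + 2aΔx = 5.50² + 2·-1.2·8 = 11.1 → v = 3.32 m/s
t = (v − v₀)/a = (3.32 − 5.50)/-1.2 = 1.81 s

Phase 2 (accelerating): v₀ = 3.32 m/s, a = 2.9 m/s².
v² = v₀² + 2aΔx = 3.32² + 2·2.9·112 = 661 → v = 25.7 m/s
t = (v − v₀)/a = (25.7 − 3.32)/2.9 = 7.72 s
Total time = 1.81 + 7.72 = 9.53 s

9.53 s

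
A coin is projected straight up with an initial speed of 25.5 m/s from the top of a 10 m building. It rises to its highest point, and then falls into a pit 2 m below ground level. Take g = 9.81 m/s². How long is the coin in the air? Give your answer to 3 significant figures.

Phase 1 (rising): v₀ = 25.5 m/s, a = -9.81 m/s².
v = v₀ + at → t = (0 − 25.5) / -9.81 = 2.60 s
v² = v₀² + 2aΔx → Δx = (0² − 25.5²)/(2·-9.81) = 33.1 m

Phase 2 (falling): v₀ = 0 m/s, a = -9.81 m/s².
Falls 45.1 m from rest: t = √(2·45.1/9.81) = 3.03 s; v = g·t = 29.8 m/s.
Total time = 2.60 + 3.03 = 5.63 s

5.63 s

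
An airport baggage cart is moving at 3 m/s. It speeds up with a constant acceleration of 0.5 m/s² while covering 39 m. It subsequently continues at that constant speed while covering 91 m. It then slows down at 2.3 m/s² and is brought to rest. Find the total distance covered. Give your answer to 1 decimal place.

140.4 m

Phase 1 (accelerating): v₀ = 3.00 m/s, a = 0.5 m/s².
v² = v₀² + 2aΔx = 3.00² + 2·0.5·39 = 48.0 → v = 6.93 m/s
t = (v − v₀)/a = (6.93 − 3.00)/0.5 = 7.86 s

Phase 2 (constant speed): v₀ = 6.93 m/s, a = 0 m/s².
Constant speed: t = d/v = 91/6.93 = 13.1 s

Phase 3 (decelerating): v₀ = 6.93 m/s, a = -2.3 m/s².
v = v₀ + at → t = (0 − 6.93) / -2.3 = 3.01 s
v² = v₀² + 2aΔx → Δx = (0² − 6.93²)/(2·-2.3) = 10.4 m
Total distance = 39.0 + 91.0 + 10.4 = 140 m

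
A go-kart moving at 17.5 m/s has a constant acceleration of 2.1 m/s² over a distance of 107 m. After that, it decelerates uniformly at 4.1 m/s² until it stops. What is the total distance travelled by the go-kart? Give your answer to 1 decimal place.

199.2 m

Phase 1 (accelerating): v₀ = 17.5 m/s, a = 2.1 m/s².
v² = v₀² + 2aΔx = 17.5² + 2·2.1·107 = 756 → v = 27.5 m/s
t = (v − v₀)/a = (27.5 − 17.5)/2.1 = 4.76 s

Phase 2 (decelerating): v₀ = 27.5 m/s, a = -4.1 m/s².
v = v₀ + at → t = (0 − 27.5) / -4.1 = 6.70 s
v² = v₀² + 2aΔx → Δx = (0² − 27.5²)/(2·-4.1) = 92.2 m
Total distance = 107 + 92.2 = 199 m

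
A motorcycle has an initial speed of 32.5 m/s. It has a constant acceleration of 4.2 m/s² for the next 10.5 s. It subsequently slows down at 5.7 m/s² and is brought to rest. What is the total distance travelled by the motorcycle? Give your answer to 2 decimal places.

1087.47 m

Phase 1 (accelerating): v₀ = 32.5 m/s, a = 4.2 m/s².
v = v₀ + at = 32.5 + (4.2)(10.5) = 76.6 m/s
Δx = v₀t + ½at² = 32.5·10.5 + 0.5·4.2·10.5² = 573 m

Phase 2 (decelerating): v₀ = 76.6 m/s, a = -5.7 m/s².
v = v₀ + at → t = (0 − 76.6) / -5.7 = 13.4 s
v² = v₀² + 2aΔx → Δx = (0² − 76.6²)/(2·-5.7) = 515 m
Total distance = 573 + 515 = 1090 m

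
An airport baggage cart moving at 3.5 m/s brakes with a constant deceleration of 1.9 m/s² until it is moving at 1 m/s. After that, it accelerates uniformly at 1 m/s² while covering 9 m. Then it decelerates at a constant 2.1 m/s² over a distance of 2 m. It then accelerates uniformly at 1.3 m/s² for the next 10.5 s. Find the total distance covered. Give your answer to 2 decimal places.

119.81 m

Phase 1 (decelerating): v₀ = 3.50 m/s, a = -1.9 m/s².
v = v₀ + at → t = (1 − 3.50) / -1.9 = 1.32 s
v² = v₀² + 2aΔx → Δx = (1² − 3.50²)/(2·-1.9) = 2.96 m

Phase 2 (accelerating): v₀ = 1.00 m/s, a = 1 m/s².
v² = v₀² + 2aΔx = 1.00² + 2·1·9 = 19.0 → v = 4.36 m/s
t = (v − v₀)/a = (4.36 − 1.00)/1 = 3.36 s

Phase 3 (decelerating): v₀ = 4.36 m/s, a = -2.1 m/s².
v² = v₀² + 2aΔx = 4.36² + 2·-2.1·2 = 10.6 → v = 3.26 m/s
t = (v − v₀)/a = (3.26 − 4.36)/-2.1 = 0.525 s

Phase 4 (accelerating): v₀ = 3.26 m/s, a = 1.3 m/s².
v = v₀ + at = 3.26 + (1.3)(10.5) = 16.9 m/s
Δx = v₀t + ½at² = 3.26·10.5 + 0.5·1.3·10.5² = 106 m
Total distance = 2.96 + 9.00 + 2.00 + 106 = 120 m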